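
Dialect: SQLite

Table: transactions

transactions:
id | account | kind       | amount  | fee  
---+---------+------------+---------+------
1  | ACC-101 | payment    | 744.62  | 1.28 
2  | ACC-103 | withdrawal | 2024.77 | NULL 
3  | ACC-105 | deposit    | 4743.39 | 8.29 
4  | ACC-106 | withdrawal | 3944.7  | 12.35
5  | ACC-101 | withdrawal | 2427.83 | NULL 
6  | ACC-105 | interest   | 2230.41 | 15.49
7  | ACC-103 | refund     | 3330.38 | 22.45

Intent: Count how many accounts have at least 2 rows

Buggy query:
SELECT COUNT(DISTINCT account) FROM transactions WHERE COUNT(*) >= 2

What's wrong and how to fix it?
Bug: WHERE filters individual rows, not groups, so a group-level COUNT is invalid there

Fix: Use a subquery that GROUPs and filters with HAVING, then count its rows

Corrected query:
SELECT COUNT(*) FROM (SELECT account FROM transactions GROUP BY account HAVING COUNT(*) >= 2)

Result:
COUNT(*)
--------
3       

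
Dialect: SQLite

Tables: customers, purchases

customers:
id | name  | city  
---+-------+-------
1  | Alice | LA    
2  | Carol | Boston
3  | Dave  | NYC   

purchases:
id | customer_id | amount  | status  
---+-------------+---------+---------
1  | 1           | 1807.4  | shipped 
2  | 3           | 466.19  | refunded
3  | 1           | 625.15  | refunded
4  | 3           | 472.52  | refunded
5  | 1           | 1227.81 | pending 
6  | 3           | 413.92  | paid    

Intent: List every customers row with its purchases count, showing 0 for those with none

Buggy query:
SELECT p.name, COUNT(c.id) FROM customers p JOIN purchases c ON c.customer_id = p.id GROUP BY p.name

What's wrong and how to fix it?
Bug: An inner join excludes parents with zero children

Fix: Use LEFT JOIN so parents without children still appear (COUNT(c.id) gives 0)

Corrected query:
SELECT p.name, COUNT(c.id) FROM customers p LEFT JOIN purchases c ON c.customer_id = p.id GROUP BY p.name

Result:
name  | COUNT(c.id)
------+------------
Alice | 3          
Carol | 0          
Dave  | 3          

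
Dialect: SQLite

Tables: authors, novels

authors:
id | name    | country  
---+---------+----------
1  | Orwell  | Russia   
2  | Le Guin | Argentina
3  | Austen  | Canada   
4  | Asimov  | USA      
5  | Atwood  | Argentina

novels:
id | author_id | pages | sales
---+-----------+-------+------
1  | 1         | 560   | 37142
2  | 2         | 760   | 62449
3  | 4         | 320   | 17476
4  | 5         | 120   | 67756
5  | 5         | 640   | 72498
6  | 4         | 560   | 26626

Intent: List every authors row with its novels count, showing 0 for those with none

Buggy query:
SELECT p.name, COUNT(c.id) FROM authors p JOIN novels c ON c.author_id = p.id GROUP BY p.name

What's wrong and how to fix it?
Bug: An inner join excludes parents with zero children

Fix: Use LEFT JOIN so parents without children still appear (COUNT(c.id) gives 0)

Corrected query:
SELECT p.name, COUNT(c.id) FROM authors p LEFT JOIN novels c ON c.author_id = p.id GROUP BY p.name

Result:
name    | COUNT(c.id)
--------+------------
Asimov  | 2          
Atwood  | 2          
Austen  | 0          
Le Guin | 1          
Orwell  | 1          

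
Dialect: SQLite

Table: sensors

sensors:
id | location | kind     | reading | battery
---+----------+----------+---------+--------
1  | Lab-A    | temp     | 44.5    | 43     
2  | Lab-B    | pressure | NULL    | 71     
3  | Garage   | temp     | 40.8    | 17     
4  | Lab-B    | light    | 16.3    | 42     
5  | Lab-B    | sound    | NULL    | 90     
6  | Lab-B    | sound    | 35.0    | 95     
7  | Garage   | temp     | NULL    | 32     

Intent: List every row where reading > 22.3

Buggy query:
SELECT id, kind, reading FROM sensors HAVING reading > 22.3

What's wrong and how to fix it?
Bug: This is a non-aggregate query (no GROUP BY, no aggregates), so in SQLite the HAVING clause is invalid here; a row-level condition belongs in WHERE

Fix: Replace HAVING with WHERE since the condition applies to individual rows

Corrected query:
SELECT id, kind, reading FROM sensors WHERE reading > 22.3

Result:
id | kind  | reading
---+-------+--------
1  | temp  | 44.5   
3  | temp  | 40.8   
6  | sound | 35     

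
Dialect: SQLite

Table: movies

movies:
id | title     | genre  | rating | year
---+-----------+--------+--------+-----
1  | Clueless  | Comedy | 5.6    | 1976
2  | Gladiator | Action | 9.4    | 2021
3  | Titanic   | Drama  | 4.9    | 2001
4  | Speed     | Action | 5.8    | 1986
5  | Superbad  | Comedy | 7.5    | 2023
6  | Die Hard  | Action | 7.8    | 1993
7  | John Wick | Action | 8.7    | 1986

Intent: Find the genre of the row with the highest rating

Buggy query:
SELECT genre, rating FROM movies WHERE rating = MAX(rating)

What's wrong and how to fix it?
Bug: MAX(rating) is an aggregate and cannot be used directly in WHERE

Fix: Use a subquery: WHERE rating = (SELECT MAX(rating) FROM movies)

Corrected query:
SELECT genre, rating FROM movies WHERE rating = (SELECT MAX(rating) FROM movies)

Result:
genre  | rating
-------+-------
Action | 9.4   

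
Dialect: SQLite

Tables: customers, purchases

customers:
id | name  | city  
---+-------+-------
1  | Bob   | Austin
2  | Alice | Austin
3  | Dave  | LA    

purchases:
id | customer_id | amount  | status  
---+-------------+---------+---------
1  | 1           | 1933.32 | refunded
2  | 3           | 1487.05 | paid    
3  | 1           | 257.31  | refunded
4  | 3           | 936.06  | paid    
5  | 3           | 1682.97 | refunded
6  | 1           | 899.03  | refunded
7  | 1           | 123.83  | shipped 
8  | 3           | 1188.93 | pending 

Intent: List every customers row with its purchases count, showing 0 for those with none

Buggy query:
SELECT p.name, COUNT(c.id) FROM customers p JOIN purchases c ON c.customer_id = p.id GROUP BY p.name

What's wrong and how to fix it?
Bug: An inner join excludes parents with zero children

Fix: Switch to LEFT JOIN to retain unmatched parent rows

Corrected query:
SELECT p.name, COUNT(c.id) FROM customers p LEFT JOIN purchases c ON c.customer_id = p.id GROUP BY p.name

Result:
name  | COUNT(c.id)
------+------------
Alice | 0          
Bob   | 4          
Dave  | 4          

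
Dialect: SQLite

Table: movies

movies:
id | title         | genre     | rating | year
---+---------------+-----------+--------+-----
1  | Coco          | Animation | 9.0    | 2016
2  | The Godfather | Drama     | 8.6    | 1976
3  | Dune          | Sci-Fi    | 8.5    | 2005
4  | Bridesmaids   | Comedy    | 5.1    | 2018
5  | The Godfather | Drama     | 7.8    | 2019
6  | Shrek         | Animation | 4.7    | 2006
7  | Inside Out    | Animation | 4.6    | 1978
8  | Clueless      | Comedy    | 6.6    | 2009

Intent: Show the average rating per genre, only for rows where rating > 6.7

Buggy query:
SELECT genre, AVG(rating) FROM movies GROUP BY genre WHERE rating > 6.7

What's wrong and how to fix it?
Bug: Row-level WHERE must come before GROUP BY in the clause order

Fix: Place WHERE between FROM and GROUP BY

Corrected query:
SELECT genre, AVG(rating) FROM movies WHERE rating > 6.7 GROUP BY genre

Result:
genre     | AVG(rating)
----------+------------
Animation | 9          
Drama     | 8.2        
Sci-Fi    | 8.5        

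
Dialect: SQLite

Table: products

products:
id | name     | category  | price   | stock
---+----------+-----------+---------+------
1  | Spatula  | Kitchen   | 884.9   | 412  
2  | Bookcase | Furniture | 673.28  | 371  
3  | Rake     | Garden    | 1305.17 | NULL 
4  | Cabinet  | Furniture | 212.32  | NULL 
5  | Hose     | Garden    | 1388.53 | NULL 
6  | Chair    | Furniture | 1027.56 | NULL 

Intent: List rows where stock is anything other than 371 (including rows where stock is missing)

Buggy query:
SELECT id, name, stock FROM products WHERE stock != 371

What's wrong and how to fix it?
Bug: Inequality against NULL is unknown, not true; rows with NULL are dropped

Fix: Handle NULL separately with IS NULL alongside the inequality

Corrected query:
SELECT id, name, stock FROM products WHERE stock != 371 OR stock IS NULL

Result:
id | name    | stock
---+---------+------
1  | Spatula | 412  
3  | Rake    | NULL 
4  | Cabinet | NULL 
5  | Hose    | NULL 
6  | Chair   | NULL 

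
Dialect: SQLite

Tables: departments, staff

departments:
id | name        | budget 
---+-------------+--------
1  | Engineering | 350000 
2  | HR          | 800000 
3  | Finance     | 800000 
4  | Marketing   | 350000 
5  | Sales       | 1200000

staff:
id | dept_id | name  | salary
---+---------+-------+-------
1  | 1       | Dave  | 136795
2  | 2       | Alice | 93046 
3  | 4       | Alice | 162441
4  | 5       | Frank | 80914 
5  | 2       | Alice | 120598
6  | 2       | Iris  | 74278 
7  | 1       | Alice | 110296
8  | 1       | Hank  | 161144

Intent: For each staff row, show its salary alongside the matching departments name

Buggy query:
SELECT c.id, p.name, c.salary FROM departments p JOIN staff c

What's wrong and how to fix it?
Bug: Missing join condition: each staff row is matched to all departments rows instead of just its own

Fix: Specify the join condition linking the foreign key to the parent id

Corrected query:
SELECT c.id, p.name, c.salary FROM departments p JOIN staff c ON c.dept_id = p.id

Result:
id | name        | salary
---+-------------+-------
1  | Engineering | 136795
2  | HR          | 93046 
3  | Marketing   | 162441
4  | Sales       | 80914 
5  | HR          | 120598
6  | HR          | 74278 
7  | Engineering | 110296
8  | Engineering | 161144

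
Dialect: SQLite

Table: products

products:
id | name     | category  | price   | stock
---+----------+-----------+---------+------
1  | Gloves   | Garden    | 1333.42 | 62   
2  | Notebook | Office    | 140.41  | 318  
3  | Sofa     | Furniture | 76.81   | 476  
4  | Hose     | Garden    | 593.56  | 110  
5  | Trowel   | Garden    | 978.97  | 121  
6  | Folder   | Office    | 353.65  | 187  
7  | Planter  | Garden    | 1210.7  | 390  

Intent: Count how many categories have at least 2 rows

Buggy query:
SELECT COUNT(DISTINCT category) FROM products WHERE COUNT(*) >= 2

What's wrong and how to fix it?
Bug: COUNT(*) cannot appear in WHERE; the per-group count doesn't exist yet

Fix: Use a subquery that GROUPs and filters with HAVING, then count its rows

Corrected query:
SELECT COUNT(*) FROM (SELECT category FROM products GROUP BY category HAVING COUNT(*) >= 2)

Result:
COUNT(*)
--------
2       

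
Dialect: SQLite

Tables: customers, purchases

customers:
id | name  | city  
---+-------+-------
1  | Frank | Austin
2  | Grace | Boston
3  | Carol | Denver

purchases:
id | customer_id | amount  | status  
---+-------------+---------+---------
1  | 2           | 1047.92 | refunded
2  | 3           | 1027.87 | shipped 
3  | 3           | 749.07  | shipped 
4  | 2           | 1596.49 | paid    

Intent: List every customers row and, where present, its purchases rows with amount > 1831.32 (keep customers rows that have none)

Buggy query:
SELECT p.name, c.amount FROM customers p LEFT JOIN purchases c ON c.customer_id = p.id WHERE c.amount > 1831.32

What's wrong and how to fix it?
Bug: Filtering c.amount in WHERE discards the NULL rows produced by LEFT JOIN, turning it into an inner join

Fix: Put 'c.amount > 1831.32' in the JOIN's ON clause instead of WHERE

Corrected query:
SELECT p.name, c.amount FROM customers p LEFT JOIN purchases c ON c.customer_id = p.id AND c.amount > 1831.32

Result:
name  | amount
------+-------
Frank | NULL  
Grace | NULL  
Carol | NULL  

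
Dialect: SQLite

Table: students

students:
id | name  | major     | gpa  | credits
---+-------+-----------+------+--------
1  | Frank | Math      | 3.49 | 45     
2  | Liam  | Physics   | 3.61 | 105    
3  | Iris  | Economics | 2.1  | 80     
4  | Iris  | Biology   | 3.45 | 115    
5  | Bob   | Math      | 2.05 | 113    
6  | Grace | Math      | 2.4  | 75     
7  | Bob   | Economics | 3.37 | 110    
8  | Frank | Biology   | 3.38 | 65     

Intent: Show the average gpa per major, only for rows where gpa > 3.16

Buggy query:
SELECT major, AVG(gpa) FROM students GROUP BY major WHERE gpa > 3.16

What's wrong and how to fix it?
Bug: WHERE cannot follow GROUP BY

Fix: Move the WHERE clause before GROUP BY

Corrected query:
SELECT major, AVG(gpa) FROM students WHERE gpa > 3.16 GROUP BY major

Result:
major     | AVG(gpa)
----------+---------
Biology   | 3.415   
Economics | 3.37    
Math      | 3.49    
Physics   | 3.61    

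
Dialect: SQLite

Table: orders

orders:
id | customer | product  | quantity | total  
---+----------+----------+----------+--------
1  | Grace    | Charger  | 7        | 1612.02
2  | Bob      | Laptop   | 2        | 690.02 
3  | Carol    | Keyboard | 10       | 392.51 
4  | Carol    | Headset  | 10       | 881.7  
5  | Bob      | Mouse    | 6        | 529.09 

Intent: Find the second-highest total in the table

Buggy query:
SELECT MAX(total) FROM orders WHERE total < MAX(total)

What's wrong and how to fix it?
Bug: The inner MAX is an aggregate inside WHERE, which is not allowed

Fix: Put the inner MAX in a scalar subquery

Corrected query:
SELECT MAX(total) FROM orders WHERE total < (SELECT MAX(total) FROM orders)

Result:
MAX(total)
----------
881.7     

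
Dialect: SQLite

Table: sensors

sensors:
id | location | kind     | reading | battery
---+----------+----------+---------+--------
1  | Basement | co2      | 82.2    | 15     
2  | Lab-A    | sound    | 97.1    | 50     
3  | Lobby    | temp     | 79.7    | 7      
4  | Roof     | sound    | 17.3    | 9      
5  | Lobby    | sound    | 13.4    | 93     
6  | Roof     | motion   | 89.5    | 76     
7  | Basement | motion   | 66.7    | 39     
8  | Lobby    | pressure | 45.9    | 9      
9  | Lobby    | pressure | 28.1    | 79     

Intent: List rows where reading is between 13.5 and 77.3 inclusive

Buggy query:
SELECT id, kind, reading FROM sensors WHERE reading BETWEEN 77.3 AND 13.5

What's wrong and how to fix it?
Bug: The bounds are reversed; BETWEEN a AND b requires a <= b to match anything

Fix: Swap the bounds so the smaller value comes first

Corrected query:
SELECT id, kind, reading FROM sensors WHERE reading BETWEEN 13.5 AND 77.3

Result:
id | kind     | reading
---+----------+--------
4  | sound    | 17.3   
7  | motion   | 66.7   
8  | pressure | 45.9   
9  | pressure | 28.1   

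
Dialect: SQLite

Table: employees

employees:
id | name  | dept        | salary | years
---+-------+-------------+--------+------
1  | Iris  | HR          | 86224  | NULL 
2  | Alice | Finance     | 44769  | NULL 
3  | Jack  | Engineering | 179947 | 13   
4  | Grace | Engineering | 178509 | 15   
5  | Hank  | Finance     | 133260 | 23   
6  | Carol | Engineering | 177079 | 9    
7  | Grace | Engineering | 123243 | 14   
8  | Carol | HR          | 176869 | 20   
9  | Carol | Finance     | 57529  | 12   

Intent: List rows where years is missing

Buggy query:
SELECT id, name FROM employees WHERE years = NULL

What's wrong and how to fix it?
Bug: '= NULL' is always unknown in SQL three-valued logic, so no rows match

Fix: Replace '= NULL' with 'IS NULL'

Corrected query:
SELECT id, name FROM employees WHERE years IS NULL

Result:
id | name 
---+------
1  | Iris 
2  | Alice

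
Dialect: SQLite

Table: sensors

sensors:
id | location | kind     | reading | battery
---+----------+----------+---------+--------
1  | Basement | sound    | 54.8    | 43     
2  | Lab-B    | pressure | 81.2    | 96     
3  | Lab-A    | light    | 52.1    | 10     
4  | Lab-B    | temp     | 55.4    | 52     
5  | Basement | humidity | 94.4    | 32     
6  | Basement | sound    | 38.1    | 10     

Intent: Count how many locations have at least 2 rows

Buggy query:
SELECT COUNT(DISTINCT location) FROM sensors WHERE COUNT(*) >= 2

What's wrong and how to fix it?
Bug: WHERE filters individual rows, not groups, so a group-level COUNT is invalid there

Fix: Group first with HAVING COUNT(*) >= 2, then COUNT the resulting groups

Corrected query:
SELECT COUNT(*) FROM (SELECT location FROM sensors GROUP BY location HAVING COUNT(*) >= 2)

Result:
COUNT(*)
--------
2       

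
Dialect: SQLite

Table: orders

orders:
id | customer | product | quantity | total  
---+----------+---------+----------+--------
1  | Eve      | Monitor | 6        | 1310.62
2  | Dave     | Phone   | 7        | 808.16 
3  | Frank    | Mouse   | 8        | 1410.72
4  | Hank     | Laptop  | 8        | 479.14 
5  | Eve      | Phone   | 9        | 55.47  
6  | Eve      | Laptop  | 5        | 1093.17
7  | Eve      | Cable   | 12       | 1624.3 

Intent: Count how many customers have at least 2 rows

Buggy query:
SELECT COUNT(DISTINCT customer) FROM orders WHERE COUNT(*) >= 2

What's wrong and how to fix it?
Bug: COUNT(*) cannot appear in WHERE; the per-group count doesn't exist yet

Fix: Use a subquery that GROUPs and filters with HAVING, then count its rows

Corrected query:
SELECT COUNT(*) FROM (SELECT customer FROM orders GROUP BY customer HAVING COUNT(*) >= 2)

Result:
COUNT(*)
--------
1       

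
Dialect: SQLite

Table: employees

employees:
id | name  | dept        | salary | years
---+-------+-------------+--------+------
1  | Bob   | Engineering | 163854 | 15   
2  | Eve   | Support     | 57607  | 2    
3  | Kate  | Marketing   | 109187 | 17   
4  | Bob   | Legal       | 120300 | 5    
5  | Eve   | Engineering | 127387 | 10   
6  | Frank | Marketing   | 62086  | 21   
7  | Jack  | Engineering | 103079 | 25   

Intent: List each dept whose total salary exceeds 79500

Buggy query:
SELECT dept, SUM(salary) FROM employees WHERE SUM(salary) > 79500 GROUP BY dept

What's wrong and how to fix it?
Bug: WHERE runs before GROUP BY, so aggregates aren't available there

Fix: Move the aggregate condition to a HAVING clause

Corrected query:
SELECT dept, SUM(salary) FROM employees GROUP BY dept HAVING SUM(salary) > 79500

Result:
dept        | SUM(salary)
------------+------------
Engineering | 394320     
Legal       | 120300     
Marketing   | 171273     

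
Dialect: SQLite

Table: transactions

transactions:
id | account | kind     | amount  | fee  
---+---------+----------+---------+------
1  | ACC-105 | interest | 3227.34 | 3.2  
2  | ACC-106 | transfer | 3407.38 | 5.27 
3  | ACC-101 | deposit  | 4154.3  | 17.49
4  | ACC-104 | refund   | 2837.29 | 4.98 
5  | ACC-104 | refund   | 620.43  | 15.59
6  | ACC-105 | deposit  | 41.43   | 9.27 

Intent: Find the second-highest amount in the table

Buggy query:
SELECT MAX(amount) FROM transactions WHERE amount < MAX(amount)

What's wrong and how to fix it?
Bug: The inner MAX is an aggregate inside WHERE, which is not allowed

Fix: Compute the overall MAX in a subquery, then take MAX of rows below it

Corrected query:
SELECT MAX(amount) FROM transactions WHERE amount < (SELECT MAX(amount) FROM transactions)

Result:
MAX(amount)
-----------
3407.38    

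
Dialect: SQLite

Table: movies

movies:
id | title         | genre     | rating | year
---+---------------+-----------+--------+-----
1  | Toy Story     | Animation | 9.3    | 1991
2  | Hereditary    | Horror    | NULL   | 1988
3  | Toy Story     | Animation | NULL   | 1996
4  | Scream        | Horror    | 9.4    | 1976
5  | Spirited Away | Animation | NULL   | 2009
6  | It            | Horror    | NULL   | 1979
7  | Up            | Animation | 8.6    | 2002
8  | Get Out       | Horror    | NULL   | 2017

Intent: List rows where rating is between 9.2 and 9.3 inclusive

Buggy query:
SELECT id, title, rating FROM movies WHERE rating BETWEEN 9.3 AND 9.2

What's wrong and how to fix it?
Bug: BETWEEN expects the lower bound first; with 9.3 AND 9.2 the range is empty

Fix: Swap the bounds so the smaller value comes first

Corrected query:
SELECT id, title, rating FROM movies WHERE rating BETWEEN 9.2 AND 9.3

Result:
id | title     | rating
---+-----------+-------
1  | Toy Story | 9.3   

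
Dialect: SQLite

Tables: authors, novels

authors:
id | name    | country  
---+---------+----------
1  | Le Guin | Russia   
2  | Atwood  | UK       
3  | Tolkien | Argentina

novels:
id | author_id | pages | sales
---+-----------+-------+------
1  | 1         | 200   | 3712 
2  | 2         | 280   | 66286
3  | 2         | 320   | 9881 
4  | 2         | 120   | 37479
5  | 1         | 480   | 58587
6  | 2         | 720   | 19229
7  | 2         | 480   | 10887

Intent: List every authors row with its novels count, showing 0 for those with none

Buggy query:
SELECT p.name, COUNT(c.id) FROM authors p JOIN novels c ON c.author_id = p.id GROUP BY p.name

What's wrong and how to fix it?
Bug: INNER JOIN drops authors rows that have no matching novels rows

Fix: Switch to LEFT JOIN to retain unmatched parent rows

Corrected query:
SELECT p.name, COUNT(c.id) FROM authors p LEFT JOIN novels c ON c.author_id = p.id GROUP BY p.name

Result:
name    | COUNT(c.id)
--------+------------
Atwood  | 5          
Le Guin | 2          
Tolkien | 0          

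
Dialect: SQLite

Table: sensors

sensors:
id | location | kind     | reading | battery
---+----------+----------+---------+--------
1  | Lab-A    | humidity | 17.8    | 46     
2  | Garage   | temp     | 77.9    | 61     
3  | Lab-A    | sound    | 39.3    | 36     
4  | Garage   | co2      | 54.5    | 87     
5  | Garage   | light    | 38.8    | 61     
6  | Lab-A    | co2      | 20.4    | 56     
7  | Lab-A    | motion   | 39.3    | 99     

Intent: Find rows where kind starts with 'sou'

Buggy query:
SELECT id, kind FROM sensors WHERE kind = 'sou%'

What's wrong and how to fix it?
Bug: Wildcards only work with LIKE; '=' treats '%' as a literal character

Fix: Replace '=' with LIKE so 'sou%' is treated as a pattern

Corrected query:
SELECT id, kind FROM sensors WHERE kind LIKE 'sou%'

Result:
id | kind 
---+------
3  | sound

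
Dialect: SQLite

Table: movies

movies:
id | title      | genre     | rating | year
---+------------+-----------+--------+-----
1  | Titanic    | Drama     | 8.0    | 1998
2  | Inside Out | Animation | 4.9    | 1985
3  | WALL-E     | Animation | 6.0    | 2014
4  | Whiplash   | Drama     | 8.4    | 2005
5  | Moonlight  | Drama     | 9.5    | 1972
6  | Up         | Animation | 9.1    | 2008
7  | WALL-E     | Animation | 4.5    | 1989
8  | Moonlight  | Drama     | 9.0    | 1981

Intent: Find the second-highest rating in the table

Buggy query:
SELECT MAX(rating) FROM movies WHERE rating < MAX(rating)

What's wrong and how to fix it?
Bug: MAX(rating) on the right of the comparison is an aggregate-in-WHERE error

Fix: Compute the overall MAX in a subquery, then take MAX of rows below it

Corrected query:
SELECT MAX(rating) FROM movies WHERE rating < (SELECT MAX(rating) FROM movies)

Result:
MAX(rating)
-----------
9.1        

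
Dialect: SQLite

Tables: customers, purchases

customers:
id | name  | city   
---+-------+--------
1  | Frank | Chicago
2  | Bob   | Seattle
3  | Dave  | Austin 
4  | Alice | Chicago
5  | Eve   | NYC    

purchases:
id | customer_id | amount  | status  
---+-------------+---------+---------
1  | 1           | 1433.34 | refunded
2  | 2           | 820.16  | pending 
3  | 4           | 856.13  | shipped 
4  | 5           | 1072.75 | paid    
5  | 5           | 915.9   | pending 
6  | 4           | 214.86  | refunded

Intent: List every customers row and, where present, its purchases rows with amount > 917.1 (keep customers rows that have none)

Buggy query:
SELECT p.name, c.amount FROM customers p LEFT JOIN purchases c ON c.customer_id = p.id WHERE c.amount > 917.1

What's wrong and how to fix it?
Bug: A WHERE condition on the right-hand table after LEFT JOIN drops unmatched parents

Fix: Put 'c.amount > 917.1' in the JOIN's ON clause instead of WHERE

Corrected query:
SELECT p.name, c.amount FROM customers p LEFT JOIN purchases c ON c.customer_id = p.id AND c.amount > 917.1

Result:
name  | amount 
------+--------
Frank | 1433.34
Bob   | NULL   
Dave  | NULL   
Alice | NULL   
Eve   | 1072.75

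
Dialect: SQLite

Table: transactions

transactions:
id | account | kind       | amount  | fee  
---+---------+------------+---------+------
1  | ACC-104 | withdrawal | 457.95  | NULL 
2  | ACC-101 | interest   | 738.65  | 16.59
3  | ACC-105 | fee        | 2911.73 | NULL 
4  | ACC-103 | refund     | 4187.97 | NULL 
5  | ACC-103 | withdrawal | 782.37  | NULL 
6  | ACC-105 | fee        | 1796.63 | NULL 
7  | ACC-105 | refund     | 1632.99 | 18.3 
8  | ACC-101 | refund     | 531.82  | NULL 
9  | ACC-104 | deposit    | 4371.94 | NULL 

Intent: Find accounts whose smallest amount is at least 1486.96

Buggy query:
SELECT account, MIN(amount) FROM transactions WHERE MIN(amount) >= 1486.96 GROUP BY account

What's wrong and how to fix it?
Bug: MIN() in WHERE is a misuse of aggregate

Fix: Replace WHERE with HAVING after the GROUP BY

Corrected query:
SELECT account, MIN(amount) FROM transactions GROUP BY account HAVING MIN(amount) >= 1486.96

Result:
account | MIN(amount)
--------+------------
ACC-105 | 1632.99    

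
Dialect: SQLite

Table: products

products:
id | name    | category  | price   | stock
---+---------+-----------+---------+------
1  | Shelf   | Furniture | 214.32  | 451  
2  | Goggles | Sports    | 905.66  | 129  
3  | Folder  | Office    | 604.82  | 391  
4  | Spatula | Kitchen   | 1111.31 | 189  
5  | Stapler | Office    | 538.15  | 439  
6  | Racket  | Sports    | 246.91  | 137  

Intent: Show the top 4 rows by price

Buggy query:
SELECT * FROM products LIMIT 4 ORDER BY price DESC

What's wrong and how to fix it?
Bug: ORDER BY cannot follow LIMIT; LIMIT is the final clause

Fix: Swap the clauses: ORDER BY first, then LIMIT

Corrected query:
SELECT * FROM products ORDER BY price DESC LIMIT 4

Result:
id | name    | category | price   | stock
---+---------+----------+---------+------
4  | Spatula | Kitchen  | 1111.31 | 189  
2  | Goggles | Sports   | 905.66  | 129  
3  | Folder  | Office   | 604.82  | 391  
5  | Stapler | Office   | 538.15  | 439  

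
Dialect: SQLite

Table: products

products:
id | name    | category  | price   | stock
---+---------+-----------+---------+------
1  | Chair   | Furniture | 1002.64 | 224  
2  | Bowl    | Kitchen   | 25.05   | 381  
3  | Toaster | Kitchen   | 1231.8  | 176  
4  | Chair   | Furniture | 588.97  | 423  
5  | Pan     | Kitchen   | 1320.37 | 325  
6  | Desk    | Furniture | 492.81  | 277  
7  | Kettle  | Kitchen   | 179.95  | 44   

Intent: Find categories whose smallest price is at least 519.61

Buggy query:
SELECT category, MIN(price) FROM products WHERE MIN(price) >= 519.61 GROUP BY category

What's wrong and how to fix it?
Bug: Aggregates like MIN are computed per group after WHERE runs

Fix: Use HAVING for the per-group MIN condition

Corrected query:
SELECT category, MIN(price) FROM products GROUP BY category HAVING MIN(price) >= 519.61

Result:
(no rows)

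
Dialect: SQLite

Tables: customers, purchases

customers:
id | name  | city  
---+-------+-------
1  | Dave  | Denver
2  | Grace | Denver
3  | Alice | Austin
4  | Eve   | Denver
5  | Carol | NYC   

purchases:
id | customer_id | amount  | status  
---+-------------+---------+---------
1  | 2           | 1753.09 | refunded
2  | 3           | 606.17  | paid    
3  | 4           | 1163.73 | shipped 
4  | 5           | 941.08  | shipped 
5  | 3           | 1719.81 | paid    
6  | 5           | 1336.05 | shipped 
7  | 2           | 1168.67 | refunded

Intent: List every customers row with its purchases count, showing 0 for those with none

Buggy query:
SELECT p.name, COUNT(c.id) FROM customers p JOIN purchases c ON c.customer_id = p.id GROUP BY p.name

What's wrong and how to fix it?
Bug: An inner join excludes parents with zero children

Fix: Use LEFT JOIN so parents without children still appear (COUNT(c.id) gives 0)

Corrected query:
SELECT p.name, COUNT(c.id) FROM customers p LEFT JOIN purchases c ON c.customer_id = p.id GROUP BY p.name

Result:
name  | COUNT(c.id)
------+------------
Alice | 2          
Carol | 2          
Dave  | 0          
Eve   | 1          
Grace | 2          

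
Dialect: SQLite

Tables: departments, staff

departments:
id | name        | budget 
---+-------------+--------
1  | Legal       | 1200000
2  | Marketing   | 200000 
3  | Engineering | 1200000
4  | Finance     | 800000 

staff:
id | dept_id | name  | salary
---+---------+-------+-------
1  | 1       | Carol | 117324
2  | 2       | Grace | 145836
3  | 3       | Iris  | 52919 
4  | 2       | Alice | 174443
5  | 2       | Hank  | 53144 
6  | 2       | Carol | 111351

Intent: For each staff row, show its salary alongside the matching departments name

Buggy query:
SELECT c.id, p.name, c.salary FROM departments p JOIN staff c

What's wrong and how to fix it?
Bug: JOIN with no ON clause produces a cartesian product; every staff row pairs with every departments row

Fix: Add ON c.dept_id = p.id to the JOIN

Corrected query:
SELECT c.id, p.name, c.salary FROM departments p JOIN staff c ON c.dept_id = p.id

Result:
id | name        | salary
---+-------------+-------
1  | Legal       | 117324
2  | Marketing   | 145836
3  | Engineering | 52919 
4  | Marketing   | 174443
5  | Marketing   | 53144 
6  | Marketing   | 111351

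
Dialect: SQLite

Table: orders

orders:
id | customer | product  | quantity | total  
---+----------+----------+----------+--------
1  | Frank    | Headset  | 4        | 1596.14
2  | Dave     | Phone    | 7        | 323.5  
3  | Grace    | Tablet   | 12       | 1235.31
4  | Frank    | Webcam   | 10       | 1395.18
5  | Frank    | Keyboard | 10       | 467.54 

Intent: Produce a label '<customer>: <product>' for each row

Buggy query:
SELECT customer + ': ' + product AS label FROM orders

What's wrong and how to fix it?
Bug: SQLite uses || for string concatenation; + coerces text to numbers (yielding 0)

Fix: Use the || operator for string concatenation

Corrected query:
SELECT customer || ': ' || product AS label FROM orders

Result:
label          
---------------
Frank: Headset 
Dave: Phone    
Grace: Tablet  
Frank: Webcam  
Frank: Keyboard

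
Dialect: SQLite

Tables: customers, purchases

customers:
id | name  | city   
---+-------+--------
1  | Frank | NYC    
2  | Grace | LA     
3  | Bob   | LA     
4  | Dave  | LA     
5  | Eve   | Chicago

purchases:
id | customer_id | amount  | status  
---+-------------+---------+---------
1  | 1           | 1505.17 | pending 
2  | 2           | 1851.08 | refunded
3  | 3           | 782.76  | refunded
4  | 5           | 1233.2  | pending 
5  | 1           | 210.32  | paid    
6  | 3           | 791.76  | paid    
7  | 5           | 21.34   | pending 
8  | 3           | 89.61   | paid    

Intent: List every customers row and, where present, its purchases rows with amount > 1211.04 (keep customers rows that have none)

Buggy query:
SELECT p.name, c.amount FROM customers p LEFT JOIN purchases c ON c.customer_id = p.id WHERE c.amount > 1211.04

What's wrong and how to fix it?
Bug: Filtering c.amount in WHERE discards the NULL rows produced by LEFT JOIN, turning it into an inner join

Fix: Put 'c.amount > 1211.04' in the JOIN's ON clause instead of WHERE

Corrected query:
SELECT p.name, c.amount FROM customers p LEFT JOIN purchases c ON c.customer_id = p.id AND c.amount > 1211.04

Result:
name  | amount 
------+--------
Frank | 1505.17
Grace | 1851.08
Bob   | NULL   
Dave  | NULL   
Eve   | 1233.2 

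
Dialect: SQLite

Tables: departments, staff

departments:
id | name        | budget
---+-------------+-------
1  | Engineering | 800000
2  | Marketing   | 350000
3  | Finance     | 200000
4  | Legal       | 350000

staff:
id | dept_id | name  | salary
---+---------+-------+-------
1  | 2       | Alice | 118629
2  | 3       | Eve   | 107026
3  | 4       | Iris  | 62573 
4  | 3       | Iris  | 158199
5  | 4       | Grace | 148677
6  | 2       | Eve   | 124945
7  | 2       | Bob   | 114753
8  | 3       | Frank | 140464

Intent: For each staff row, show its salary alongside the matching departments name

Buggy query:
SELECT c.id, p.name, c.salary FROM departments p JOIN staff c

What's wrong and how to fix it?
Bug: JOIN with no ON clause produces a cartesian product; every staff row pairs with every departments row

Fix: Add ON c.dept_id = p.id to the JOIN

Corrected query:
SELECT c.id, p.name, c.salary FROM departments p JOIN staff c ON c.dept_id = p.id

Result:
id | name      | salary
---+-----------+-------
1  | Marketing | 118629
2  | Finance   | 107026
3  | Legal     | 62573 
4  | Finance   | 158199
5  | Legal     | 148677
6  | Marketing | 124945
7  | Marketing | 114753
8  | Finance   | 140464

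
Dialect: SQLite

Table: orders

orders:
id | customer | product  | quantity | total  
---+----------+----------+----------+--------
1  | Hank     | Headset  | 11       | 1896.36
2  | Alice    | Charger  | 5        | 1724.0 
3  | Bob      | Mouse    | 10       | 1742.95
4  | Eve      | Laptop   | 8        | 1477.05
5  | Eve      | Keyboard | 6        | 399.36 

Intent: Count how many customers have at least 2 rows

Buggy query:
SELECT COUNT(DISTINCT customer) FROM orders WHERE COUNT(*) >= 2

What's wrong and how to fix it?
Bug: COUNT(*) cannot appear in WHERE; the per-group count doesn't exist yet

Fix: Use a subquery that GROUPs and filters with HAVING, then count its rows

Corrected query:
SELECT COUNT(*) FROM (SELECT customer FROM orders GROUP BY customer HAVING COUNT(*) >= 2)

Result:
COUNT(*)
--------
1       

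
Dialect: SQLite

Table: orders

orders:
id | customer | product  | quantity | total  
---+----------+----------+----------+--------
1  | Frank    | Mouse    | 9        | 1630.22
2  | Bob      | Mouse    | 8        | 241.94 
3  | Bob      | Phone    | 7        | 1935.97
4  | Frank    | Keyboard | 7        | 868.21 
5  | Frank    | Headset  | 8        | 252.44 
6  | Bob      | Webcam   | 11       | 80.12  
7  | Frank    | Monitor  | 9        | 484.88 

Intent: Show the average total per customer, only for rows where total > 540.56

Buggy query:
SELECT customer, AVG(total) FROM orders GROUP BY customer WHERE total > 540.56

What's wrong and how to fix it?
Bug: Row-level WHERE must come before GROUP BY in the clause order

Fix: Place WHERE between FROM and GROUP BY

Corrected query:
SELECT customer, AVG(total) FROM orders WHERE total > 540.56 GROUP BY customer

Result:
customer | AVG(total)
---------+-----------
Bob      | 1935.97   
Frank    | 1249.215  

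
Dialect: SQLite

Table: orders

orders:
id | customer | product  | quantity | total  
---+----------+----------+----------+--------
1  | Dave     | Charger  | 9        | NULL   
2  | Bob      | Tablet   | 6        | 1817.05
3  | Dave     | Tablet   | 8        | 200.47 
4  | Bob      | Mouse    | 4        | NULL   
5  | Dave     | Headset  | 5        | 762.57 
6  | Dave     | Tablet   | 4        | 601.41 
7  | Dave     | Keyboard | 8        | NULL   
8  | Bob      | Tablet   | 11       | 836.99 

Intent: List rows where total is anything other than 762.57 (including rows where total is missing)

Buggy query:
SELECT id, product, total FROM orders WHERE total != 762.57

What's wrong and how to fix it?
Bug: Inequality against NULL is unknown, not true; rows with NULL are dropped

Fix: Add an explicit OR total IS NULL to include the missing-value rows

Corrected query:
SELECT id, product, total FROM orders WHERE total != 762.57 OR total IS NULL

Result:
id | product  | total  
---+----------+--------
1  | Charger  | NULL   
2  | Tablet   | 1817.05
3  | Tablet   | 200.47 
4  | Mouse    | NULL   
6  | Tablet   | 601.41 
7  | Keyboard | NULL   
8  | Tablet   | 836.99 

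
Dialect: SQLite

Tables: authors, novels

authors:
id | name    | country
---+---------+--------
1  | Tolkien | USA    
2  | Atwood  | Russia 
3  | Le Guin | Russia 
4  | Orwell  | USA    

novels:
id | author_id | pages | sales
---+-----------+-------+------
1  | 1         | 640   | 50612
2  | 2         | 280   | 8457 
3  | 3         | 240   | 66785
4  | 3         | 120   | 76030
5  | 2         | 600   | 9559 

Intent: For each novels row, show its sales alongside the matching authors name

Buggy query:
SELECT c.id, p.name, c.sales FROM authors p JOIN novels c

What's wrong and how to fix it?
Bug: JOIN with no ON clause produces a cartesian product; every novels row pairs with every authors row

Fix: Add ON c.author_id = p.id to the JOIN

Corrected query:
SELECT c.id, p.name, c.sales FROM authors p JOIN novels c ON c.author_id = p.id

Result:
id | name    | sales
---+---------+------
1  | Tolkien | 50612
2  | Atwood  | 8457 
3  | Le Guin | 66785
4  | Le Guin | 76030
5  | Atwood  | 9559 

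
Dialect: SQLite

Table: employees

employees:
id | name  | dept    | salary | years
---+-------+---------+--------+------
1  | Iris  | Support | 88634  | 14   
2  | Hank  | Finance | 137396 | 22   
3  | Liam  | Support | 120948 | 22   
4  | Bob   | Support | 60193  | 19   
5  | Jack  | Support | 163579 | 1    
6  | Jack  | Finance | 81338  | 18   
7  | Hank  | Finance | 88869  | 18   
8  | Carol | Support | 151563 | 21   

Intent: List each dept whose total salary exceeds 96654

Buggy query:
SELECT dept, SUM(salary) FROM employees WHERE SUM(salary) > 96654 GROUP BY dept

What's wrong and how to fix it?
Bug: Aggregate functions cannot appear in a WHERE clause

Fix: Move the aggregate condition to a HAVING clause

Corrected query:
SELECT dept, SUM(salary) FROM employees GROUP BY dept HAVING SUM(salary) > 96654

Result:
dept    | SUM(salary)
--------+------------
Finance | 307603     
Support | 584917     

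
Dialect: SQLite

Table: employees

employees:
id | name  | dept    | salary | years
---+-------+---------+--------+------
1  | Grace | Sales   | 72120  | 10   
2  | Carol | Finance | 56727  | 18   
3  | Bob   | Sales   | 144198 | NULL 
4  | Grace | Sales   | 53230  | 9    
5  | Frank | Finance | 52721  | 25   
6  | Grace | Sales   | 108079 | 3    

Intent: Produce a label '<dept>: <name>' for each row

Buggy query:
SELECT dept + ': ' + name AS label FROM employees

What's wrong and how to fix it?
Bug: '+' is numeric addition; on text columns SQLite converts them to 0 instead of concatenating

Fix: Replace + with || to concatenate text

Corrected query:
SELECT dept || ': ' || name AS label FROM employees

Result:
label         
--------------
Sales: Grace  
Finance: Carol
Sales: Bob    
Sales: Grace  
Finance: Frank
Sales: Grace  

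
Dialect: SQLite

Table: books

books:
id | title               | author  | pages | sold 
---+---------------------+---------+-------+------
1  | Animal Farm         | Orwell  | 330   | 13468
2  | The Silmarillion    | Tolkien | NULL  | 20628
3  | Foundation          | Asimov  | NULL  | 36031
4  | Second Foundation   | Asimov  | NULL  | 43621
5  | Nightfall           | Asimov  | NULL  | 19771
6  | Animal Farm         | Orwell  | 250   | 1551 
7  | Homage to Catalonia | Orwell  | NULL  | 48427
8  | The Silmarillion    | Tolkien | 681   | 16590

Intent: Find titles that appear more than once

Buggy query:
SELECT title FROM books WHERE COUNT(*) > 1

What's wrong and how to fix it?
Bug: WHERE can't reference COUNT(*); aggregates are computed after WHERE

Fix: Group first, then use HAVING for the count condition

Corrected query:
SELECT title FROM books GROUP BY title HAVING COUNT(*) > 1

Result:
title           
----------------
Animal Farm     
The Silmarillion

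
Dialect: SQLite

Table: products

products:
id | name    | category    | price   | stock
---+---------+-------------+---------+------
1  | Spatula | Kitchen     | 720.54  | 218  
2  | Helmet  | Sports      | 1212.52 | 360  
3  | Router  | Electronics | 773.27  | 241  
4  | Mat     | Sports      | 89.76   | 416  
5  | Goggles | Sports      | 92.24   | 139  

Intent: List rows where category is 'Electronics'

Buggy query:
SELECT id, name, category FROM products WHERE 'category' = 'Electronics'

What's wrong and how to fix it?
Bug: Single quotes denote string literals in SQL; the column name is being compared as a constant string

Fix: Remove the quotes around the column name (or use double quotes for an identifier)

Corrected query:
SELECT id, name, category FROM products WHERE category = 'Electronics'

Result:
id | name   | category   
---+--------+------------
3  | Router | Electronics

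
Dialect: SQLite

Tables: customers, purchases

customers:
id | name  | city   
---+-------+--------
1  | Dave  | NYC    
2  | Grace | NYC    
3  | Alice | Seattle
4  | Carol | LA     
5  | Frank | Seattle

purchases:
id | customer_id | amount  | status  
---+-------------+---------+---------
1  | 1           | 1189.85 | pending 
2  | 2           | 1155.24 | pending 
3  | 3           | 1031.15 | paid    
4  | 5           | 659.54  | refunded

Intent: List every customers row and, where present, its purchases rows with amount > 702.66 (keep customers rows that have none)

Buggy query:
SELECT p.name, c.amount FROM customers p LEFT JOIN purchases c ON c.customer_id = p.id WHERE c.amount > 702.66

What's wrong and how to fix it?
Bug: Filtering c.amount in WHERE discards the NULL rows produced by LEFT JOIN, turning it into an inner join

Fix: Put 'c.amount > 702.66' in the JOIN's ON clause instead of WHERE

Corrected query:
SELECT p.name, c.amount FROM customers p LEFT JOIN purchases c ON c.customer_id = p.id AND c.amount > 702.66

Result:
name  | amount 
------+--------
Dave  | 1189.85
Grace | 1155.24
Alice | 1031.15
Carol | NULL   
Frank | NULL   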